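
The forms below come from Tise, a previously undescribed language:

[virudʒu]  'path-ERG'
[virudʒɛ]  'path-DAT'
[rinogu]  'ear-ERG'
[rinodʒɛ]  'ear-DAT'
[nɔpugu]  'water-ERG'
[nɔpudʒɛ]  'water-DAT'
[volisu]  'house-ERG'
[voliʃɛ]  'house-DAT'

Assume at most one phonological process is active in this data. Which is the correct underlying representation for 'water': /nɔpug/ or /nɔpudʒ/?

/nɔpug/

The root 'water' surfaces as [nɔpugu] and [nɔpudʒɛ], with a stem-final [g] ~ [dʒ] alternation.
But 'path' keeps [dʒ] in both environments ([virudʒu], [virudʒɛ]), so there is no rule changing /dʒ/ to [g] before the ERG suffix.
So /g/ is underlying, and a rule of palatalization before a front vowel — /g/ and /s/ become palato-alveolar [dʒ] and [ʃ] before a front vowel — gives [dʒ].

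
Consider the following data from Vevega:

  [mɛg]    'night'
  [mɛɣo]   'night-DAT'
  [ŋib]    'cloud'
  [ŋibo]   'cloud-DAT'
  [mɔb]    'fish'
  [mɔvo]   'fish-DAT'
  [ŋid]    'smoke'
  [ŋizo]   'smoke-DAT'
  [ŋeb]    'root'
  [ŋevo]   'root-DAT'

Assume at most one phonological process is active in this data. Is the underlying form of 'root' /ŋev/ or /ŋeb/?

The root 'root' surfaces as [ŋeb] and [ŋevo], with a stem-final [b] ~ [v] alternation.
The stem 'cloud' ([ŋib], [ŋibo]) shows [b] unchanged in both environments, so [b] cannot be basic with [v] derived before the DAT suffix.
So /v/ is underlying, and a rule of word-final hardening — voiced fricatives become stops word-finally — gives [b].

/ŋev/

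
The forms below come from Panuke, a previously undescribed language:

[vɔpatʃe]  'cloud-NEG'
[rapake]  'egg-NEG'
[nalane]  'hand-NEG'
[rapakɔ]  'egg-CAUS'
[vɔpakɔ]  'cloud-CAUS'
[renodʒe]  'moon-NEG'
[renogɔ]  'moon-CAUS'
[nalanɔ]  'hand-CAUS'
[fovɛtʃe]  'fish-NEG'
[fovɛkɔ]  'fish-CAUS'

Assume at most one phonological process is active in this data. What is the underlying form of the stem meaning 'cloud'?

/vɔpatʃ/

The root 'cloud' surfaces as [vɔpatʃe] and [vɔpakɔ], with a stem-final [tʃ] ~ [k] alternation.
The stem 'egg' ([rapake], [rapakɔ]) shows [k] unchanged in both environments, so [k] cannot be basic with [tʃ] derived before the NEG suffix.
The underlying segment must be /tʃ/; palato-alveolar /tʃ/ and /dʒ/ become [k] and [g] when no front vowel follows, yielding [k] there.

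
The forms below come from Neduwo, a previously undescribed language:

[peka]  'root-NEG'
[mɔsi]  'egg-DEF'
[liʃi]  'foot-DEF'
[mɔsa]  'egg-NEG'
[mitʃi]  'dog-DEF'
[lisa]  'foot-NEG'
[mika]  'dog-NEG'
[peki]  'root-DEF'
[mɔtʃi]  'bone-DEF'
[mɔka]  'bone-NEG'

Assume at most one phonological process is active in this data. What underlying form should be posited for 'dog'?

In [mitʃi] and [mika] the final segment of 'dog' alternates: [tʃ] ~ [k].
If /k/ were underlying and a rule turned it into [tʃ] before the DEF suffix, 'root' would also alternate; but it has [k] in both [peki] and [peka].
Therefore /tʃ/ is basic and [k] is derived by depalatalization (palato-alveolar /tʃ/ and /ʃ/ become [k] and [s] when no front vowel follows).

/mitʃ/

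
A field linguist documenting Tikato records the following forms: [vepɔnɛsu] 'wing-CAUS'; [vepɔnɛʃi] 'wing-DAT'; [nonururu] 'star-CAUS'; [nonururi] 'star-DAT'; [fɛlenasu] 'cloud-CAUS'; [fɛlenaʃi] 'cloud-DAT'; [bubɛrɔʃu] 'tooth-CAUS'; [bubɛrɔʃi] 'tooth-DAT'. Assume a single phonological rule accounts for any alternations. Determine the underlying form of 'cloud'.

/fɛlenas/

In [fɛlenasu] and [fɛlenaʃi] the final segment of 'cloud' alternates: [s] ~ [ʃ].
But 'tooth' keeps [ʃ] in both environments ([bubɛrɔʃu], [bubɛrɔʃi]), so there is no rule changing /ʃ/ to [s] before the CAUS suffix.
Therefore /s/ is basic and [ʃ] is derived by palatalization before a front vowel (/s/ becomes palato-alveolar [ʃ] before a front vowel).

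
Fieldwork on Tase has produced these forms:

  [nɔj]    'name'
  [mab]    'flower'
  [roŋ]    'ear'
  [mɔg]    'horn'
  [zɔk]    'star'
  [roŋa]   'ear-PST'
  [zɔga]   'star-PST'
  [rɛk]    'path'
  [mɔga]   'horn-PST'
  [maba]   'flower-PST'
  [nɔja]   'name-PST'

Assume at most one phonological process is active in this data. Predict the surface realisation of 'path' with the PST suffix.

[rɛga]

The stem for 'star' ends in [k] in [zɔk] but [g] in [zɔga].
Compare 'horn', with invariant [g] in [mɔg] and [mɔga]: an analysis with underlying /g/ and a rule producing [k] in isolation would wrongly predict alternation here too.
The underlying segment must be /k/; voiceless stops become voiced between vowels, yielding [g] there.
From [rɛk] the stem 'path' is /rɛk/; between vowels this yields [rɛga].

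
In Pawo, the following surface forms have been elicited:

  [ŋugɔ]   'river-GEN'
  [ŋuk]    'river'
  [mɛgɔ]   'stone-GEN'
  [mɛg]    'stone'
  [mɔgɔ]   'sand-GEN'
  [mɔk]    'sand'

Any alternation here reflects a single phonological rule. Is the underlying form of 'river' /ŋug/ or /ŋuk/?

/ŋuk/

'river' shows [g] ~ [k] at the end of the stem ([ŋugɔ] vs [ŋuk]).
But 'stone' keeps [g] in both environments ([mɛgɔ], [mɛg]), so there is no rule changing /g/ to [k] in isolation.
Therefore /k/ is basic and [g] is derived by intervocalic voicing (voiceless stops become voiced between vowels).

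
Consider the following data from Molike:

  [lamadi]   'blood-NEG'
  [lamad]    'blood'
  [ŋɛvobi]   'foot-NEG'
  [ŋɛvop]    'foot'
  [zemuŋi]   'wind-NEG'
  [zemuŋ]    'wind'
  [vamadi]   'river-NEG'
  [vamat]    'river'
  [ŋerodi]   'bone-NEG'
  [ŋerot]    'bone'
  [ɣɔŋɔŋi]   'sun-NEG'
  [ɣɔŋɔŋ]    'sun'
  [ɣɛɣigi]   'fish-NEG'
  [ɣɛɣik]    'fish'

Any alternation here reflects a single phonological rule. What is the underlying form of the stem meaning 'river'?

The root 'river' surfaces as [vamadi] and [vamat], with a stem-final [d] ~ [t] alternation.
If /d/ were underlying and a rule turned it into [t] in isolation, 'blood' would also alternate; but it has [d] in both [lamadi] and [lamad].
So /t/ is underlying, and a rule of intervocalic voicing — voiceless stops become voiced between vowels — gives [d].

/vamat/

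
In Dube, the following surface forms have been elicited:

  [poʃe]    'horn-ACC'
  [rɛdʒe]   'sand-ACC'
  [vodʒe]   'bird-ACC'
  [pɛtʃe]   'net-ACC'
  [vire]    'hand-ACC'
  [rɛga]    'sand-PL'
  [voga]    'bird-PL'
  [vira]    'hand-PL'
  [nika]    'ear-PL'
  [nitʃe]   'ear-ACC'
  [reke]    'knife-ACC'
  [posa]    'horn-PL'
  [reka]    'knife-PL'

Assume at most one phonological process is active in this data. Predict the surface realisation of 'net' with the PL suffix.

The root 'ear' surfaces as [nitʃe] and [nika], with a stem-final [tʃ] ~ [k] alternation.
But 'knife' keeps [k] in both environments ([reke], [reka]), so there is no rule changing /k/ to [tʃ] before the ACC suffix.
The underlying segment must be /tʃ/; palato-alveolar /tʃ/, /dʒ/ and /ʃ/ become [k], [g] and [s] when no front vowel follows, yielding [k] there.
The one attested form of 'net', [pɛtʃe], shows underlying /pɛtʃ/. Applying the same rule when no front vowel follows gives [pɛka].

[pɛka]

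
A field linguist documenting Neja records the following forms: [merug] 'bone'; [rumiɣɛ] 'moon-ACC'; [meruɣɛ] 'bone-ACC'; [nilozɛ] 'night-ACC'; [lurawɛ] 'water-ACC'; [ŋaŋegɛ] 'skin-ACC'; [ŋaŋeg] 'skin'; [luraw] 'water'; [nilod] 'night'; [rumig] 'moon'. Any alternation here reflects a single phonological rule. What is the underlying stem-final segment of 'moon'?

/ɣ/

The stem for 'moon' ends in [g] in [rumig] but [ɣ] in [rumiɣɛ].
The stem 'skin' ([ŋaŋeg], [ŋaŋegɛ]) shows [g] unchanged in both environments, so [g] cannot be basic with [ɣ] derived before the ACC suffix.
The alternation reflects word-final hardening: voiced fricatives become stops word-finally. /ɣ/ is underlying.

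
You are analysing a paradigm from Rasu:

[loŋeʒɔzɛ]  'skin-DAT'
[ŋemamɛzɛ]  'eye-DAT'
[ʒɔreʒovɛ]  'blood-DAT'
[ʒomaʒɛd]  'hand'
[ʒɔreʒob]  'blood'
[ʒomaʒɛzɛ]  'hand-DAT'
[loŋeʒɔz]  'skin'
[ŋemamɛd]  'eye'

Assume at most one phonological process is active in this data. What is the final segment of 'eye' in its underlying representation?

The root 'eye' surfaces as [ŋemamɛzɛ] and [ŋemamɛd], with a stem-final [z] ~ [d] alternation.
If /z/ were underlying and a rule turned it into [d] in isolation, 'skin' would also alternate; but it has [z] in both [loŋeʒɔzɛ] and [loŋeʒɔz].
The alternation reflects intervocalic spirantization: voiced stops become fricatives between vowels. /d/ is underlying.

/d/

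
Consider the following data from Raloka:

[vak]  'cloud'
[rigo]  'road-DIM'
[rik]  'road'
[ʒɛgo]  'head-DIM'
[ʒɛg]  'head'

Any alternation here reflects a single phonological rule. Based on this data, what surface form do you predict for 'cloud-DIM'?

[vago]

The root 'road' surfaces as [rigo] and [rik], with a stem-final [g] ~ [k] alternation.
But 'head' keeps [g] in both environments ([ʒɛgo], [ʒɛg]), so there is no rule changing /g/ to [k] in isolation.
So /k/ is underlying, and a rule of intervocalic voicing — voiceless stops become voiced between vowels — gives [g].
From [vak] the stem 'cloud' is /vak/; between vowels this yields [vago].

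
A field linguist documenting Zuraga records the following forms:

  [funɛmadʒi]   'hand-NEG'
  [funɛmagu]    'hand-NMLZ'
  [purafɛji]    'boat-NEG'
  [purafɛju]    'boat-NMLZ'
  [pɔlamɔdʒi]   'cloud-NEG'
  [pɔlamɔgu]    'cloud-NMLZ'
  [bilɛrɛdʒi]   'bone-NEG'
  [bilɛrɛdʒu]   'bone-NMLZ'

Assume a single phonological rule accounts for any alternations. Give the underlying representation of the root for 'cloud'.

/pɔlamɔg/

In [pɔlamɔdʒi] and [pɔlamɔgu] the final segment of 'cloud' alternates: [dʒ] ~ [g].
But 'bone' keeps [dʒ] in both environments ([bilɛrɛdʒi], [bilɛrɛdʒu]), so there is no rule changing /dʒ/ to [g] before the NMLZ suffix.
So /g/ is underlying, and a rule of palatalization before a front vowel — /g/ becomes palato-alveolar [dʒ] before a front vowel — gives [dʒ].
So 'cloud' = /pɔlamɔg/.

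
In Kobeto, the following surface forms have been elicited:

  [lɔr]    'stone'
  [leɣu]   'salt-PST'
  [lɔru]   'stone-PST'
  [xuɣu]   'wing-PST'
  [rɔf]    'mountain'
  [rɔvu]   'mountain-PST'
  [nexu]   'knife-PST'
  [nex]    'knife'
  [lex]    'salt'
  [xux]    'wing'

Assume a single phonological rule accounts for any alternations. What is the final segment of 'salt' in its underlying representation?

In [lex] and [leɣu] the final segment of 'salt' alternates: [x] ~ [ɣ].
If /x/ were underlying and a rule turned it into [ɣ] before the PST suffix, 'knife' would also alternate; but it has [x] in both [nex] and [nexu].
Therefore /ɣ/ is basic and [x] is derived by word-final obstruent devoicing (voiced obstruents become voiceless word-finally).

/ɣ/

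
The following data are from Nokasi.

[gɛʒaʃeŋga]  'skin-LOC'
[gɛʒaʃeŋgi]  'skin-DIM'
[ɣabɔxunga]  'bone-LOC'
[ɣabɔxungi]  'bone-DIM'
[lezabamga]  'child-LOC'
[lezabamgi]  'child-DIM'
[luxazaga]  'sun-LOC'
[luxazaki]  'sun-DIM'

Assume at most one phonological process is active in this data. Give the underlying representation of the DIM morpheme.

The DIM suffix surfaces as [-gi] and [-ki], depending on the final segment of the stem.
The LOC suffix, which begins with [g], is invariant after every stem; so [g] is not altered by any rule here.
The DIM suffix is therefore /-ki/ underlyingly, with post-nasal voicing: voiceless stops become voiced after a nasal.

/-ki/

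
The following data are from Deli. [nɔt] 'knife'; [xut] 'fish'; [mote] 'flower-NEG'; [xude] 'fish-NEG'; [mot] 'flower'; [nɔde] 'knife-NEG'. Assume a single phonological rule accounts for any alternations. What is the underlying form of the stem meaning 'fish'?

'fish' shows [d] ~ [t] at the end of the stem ([xude] vs [xut]).
But 'flower' keeps [t] in both environments ([mote], [mot]), so there is no rule changing /t/ to [d] before the NEG suffix.
The underlying segment must be /d/; voiced obstruents become voiceless word-finally, yielding [t] there.
So 'fish' = /xud/.

/xud/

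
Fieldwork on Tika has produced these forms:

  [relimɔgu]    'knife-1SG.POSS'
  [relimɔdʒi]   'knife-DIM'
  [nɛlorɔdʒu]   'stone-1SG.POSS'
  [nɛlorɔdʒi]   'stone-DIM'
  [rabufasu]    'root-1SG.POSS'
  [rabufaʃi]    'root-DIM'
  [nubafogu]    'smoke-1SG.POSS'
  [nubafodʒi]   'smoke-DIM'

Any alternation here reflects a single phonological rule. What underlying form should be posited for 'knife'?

/relimɔg/

The stem for 'knife' ends in [g] in [relimɔgu] but [dʒ] in [relimɔdʒi].
Compare 'stone', with invariant [dʒ] in [nɛlorɔdʒu] and [nɛlorɔdʒi]: an analysis with underlying /dʒ/ and a rule producing [g] before the 1SG.POSS suffix would wrongly predict alternation here too.
Therefore /g/ is basic and [dʒ] is derived by palatalization before a front vowel (/g/ and /s/ become palato-alveolar [dʒ] and [ʃ] before a front vowel).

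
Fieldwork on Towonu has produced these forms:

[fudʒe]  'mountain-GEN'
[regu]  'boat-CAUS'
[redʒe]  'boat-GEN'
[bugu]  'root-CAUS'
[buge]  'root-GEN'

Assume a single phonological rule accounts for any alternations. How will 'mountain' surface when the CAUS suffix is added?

In [regu] and [redʒe] the final segment of 'boat' alternates: [g] ~ [dʒ].
But 'root' keeps [g] in both environments ([bugu], [buge]), so there is no rule changing /g/ to [dʒ] before the GEN suffix.
Therefore /dʒ/ is basic and [g] is derived by depalatalization (palato-alveolar /dʒ/ becomes [g] when no front vowel follows).
The one attested form of 'mountain', [fudʒe], shows underlying /fudʒ/. Applying the same rule when no front vowel follows gives [fugu].

[fugu]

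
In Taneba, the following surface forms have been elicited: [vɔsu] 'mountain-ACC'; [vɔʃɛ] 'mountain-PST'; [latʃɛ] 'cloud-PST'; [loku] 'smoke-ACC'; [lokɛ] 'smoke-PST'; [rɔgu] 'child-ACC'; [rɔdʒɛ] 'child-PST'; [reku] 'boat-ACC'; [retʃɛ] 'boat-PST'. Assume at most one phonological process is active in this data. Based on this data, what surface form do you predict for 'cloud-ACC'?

The stem for 'boat' ends in [k] in [reku] but [tʃ] in [retʃɛ].
But 'smoke' keeps [k] in both environments ([loku], [lokɛ]), so there is no rule changing /k/ to [tʃ] before the PST suffix.
The alternation reflects depalatalization: palato-alveolar /tʃ/, /dʒ/ and /ʃ/ become [k], [g] and [s] when no front vowel follows. /tʃ/ is underlying.
From [latʃɛ] the stem 'cloud' is /latʃ/; when no front vowel follows this yields [laku].

[laku]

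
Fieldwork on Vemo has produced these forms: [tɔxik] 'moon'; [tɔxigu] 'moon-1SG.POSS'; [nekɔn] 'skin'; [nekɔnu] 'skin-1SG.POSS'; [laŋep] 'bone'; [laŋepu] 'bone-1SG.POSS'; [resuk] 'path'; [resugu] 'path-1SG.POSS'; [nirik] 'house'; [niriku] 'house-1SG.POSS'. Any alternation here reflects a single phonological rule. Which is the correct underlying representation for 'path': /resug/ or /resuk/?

In [resuk] and [resugu] the final segment of 'path' alternates: [k] ~ [g].
Compare 'house', with invariant [k] in [nirik] and [niriku]: an analysis with underlying /k/ and a rule producing [g] before the 1SG.POSS suffix would wrongly predict alternation here too.
The underlying segment must be /g/; voiced obstruents become voiceless word-finally, yielding [k] there.

/resug/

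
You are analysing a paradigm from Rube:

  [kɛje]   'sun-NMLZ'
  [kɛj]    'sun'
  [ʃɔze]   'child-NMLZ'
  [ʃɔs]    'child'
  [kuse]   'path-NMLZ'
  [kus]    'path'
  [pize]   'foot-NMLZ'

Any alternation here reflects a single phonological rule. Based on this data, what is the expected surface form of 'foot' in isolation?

[pis]

The root 'child' surfaces as [ʃɔze] and [ʃɔs], with a stem-final [z] ~ [s] alternation.
The stem 'path' ([kuse], [kus]) shows [s] unchanged in both environments, so [s] cannot be basic with [z] derived before the NMLZ suffix.
The alternation reflects word-final obstruent devoicing: voiced obstruents become voiceless word-finally. /z/ is underlying.
From [pize] the stem 'foot' is /piz/; word-finally this yields [pis].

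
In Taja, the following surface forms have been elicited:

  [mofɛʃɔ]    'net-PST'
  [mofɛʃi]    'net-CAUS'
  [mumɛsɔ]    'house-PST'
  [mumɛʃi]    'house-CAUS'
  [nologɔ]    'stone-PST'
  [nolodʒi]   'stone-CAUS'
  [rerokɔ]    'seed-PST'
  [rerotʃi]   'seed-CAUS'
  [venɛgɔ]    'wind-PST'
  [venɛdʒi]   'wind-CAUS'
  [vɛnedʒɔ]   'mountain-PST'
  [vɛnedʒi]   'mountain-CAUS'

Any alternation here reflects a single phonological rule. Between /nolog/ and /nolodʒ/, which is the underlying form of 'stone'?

/nolog/

'stone' shows [g] ~ [dʒ] at the end of the stem ([nologɔ] vs [nolodʒi]).
If /dʒ/ were underlying and a rule turned it into [g] before the PST suffix, 'mountain' would also alternate; but it has [dʒ] in both [vɛnedʒɔ] and [vɛnedʒi].
The underlying segment must be /g/; /k/, /g/ and /s/ become palato-alveolar [tʃ], [dʒ] and [ʃ] before a front vowel, yielding [dʒ] there.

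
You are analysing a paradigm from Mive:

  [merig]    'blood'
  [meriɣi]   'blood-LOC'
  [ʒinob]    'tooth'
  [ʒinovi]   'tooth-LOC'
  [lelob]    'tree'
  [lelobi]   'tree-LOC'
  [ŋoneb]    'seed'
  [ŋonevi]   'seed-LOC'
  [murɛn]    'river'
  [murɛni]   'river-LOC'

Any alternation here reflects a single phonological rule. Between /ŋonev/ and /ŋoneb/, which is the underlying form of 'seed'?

/ŋonev/

'seed' shows [b] ~ [v] at the end of the stem ([ŋoneb] vs [ŋonevi]).
If /b/ were underlying and a rule turned it into [v] before the LOC suffix, 'tree' would also alternate; but it has [b] in both [lelob] and [lelobi].
Therefore /v/ is basic and [b] is derived by word-final hardening (voiced fricatives become stops word-finally).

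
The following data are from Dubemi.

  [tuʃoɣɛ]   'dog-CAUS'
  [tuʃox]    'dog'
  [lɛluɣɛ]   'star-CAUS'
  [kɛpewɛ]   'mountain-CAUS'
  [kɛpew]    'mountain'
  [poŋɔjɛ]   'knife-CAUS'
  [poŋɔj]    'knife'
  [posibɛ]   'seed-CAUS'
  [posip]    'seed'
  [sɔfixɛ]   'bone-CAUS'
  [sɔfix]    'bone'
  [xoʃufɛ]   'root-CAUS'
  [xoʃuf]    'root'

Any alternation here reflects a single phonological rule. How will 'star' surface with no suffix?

The stem for 'dog' ends in [ɣ] in [tuʃoɣɛ] but [x] in [tuʃox].
The stem 'bone' ([sɔfixɛ], [sɔfix]) shows [x] unchanged in both environments, so [x] cannot be basic with [ɣ] derived before the CAUS suffix.
The alternation reflects word-final obstruent devoicing: voiced obstruents become voiceless word-finally. /ɣ/ is underlying.
The one attested form of 'star', [lɛluɣɛ], shows underlying /lɛluɣ/. Applying the same rule word-finally gives [lɛlux].

[lɛlux]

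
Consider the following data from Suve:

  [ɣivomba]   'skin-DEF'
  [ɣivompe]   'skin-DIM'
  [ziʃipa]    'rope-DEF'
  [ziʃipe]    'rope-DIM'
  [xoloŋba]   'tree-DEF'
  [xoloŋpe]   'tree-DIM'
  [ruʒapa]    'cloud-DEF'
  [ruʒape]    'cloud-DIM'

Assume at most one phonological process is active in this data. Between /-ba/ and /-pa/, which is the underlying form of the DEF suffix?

/-ba/

The DEF suffix surfaces as [-ba] and [-pa], depending on the final segment of the stem.
The DIM suffix, which begins with [p], is invariant after every stem; so [p] is not altered by any rule here.
So the underlying form is /-ba/, and voiced stops become voiceless after a vowel.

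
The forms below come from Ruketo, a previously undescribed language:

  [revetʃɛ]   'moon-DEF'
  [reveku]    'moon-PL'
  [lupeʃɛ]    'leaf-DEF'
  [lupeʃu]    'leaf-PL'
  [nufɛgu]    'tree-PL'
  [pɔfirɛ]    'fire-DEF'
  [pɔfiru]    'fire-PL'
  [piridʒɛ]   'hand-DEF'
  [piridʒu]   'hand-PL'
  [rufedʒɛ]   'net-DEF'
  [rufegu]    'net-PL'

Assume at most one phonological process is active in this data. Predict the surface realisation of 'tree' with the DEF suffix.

[nufɛdʒɛ]

'net' shows [dʒ] ~ [g] at the end of the stem ([rufedʒɛ] vs [rufegu]).
The stem 'hand' ([piridʒɛ], [piridʒu]) shows [dʒ] unchanged in both environments, so [dʒ] cannot be basic with [g] derived before the PL suffix.
So /g/ is underlying, and a rule of palatalization before a front vowel — /k/ and /g/ become palato-alveolar [tʃ] and [dʒ] before a front vowel — gives [dʒ].
The one attested form of 'tree', [nufɛgu], shows underlying /nufɛg/. Applying the same rule before a front vowel gives [nufɛdʒɛ].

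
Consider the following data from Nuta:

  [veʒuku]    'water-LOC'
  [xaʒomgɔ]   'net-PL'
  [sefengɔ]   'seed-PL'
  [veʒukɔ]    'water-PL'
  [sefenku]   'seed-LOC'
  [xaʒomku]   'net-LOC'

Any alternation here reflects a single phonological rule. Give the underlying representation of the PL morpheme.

/-gɔ/

The PL suffix surfaces as [-gɔ] and [-kɔ], depending on the final segment of the stem.
The LOC suffix, which begins with [k], is invariant after every stem; so [k] is not altered by any rule here.
So the underlying form is /-gɔ/, and voiced stops become voiceless after a vowel.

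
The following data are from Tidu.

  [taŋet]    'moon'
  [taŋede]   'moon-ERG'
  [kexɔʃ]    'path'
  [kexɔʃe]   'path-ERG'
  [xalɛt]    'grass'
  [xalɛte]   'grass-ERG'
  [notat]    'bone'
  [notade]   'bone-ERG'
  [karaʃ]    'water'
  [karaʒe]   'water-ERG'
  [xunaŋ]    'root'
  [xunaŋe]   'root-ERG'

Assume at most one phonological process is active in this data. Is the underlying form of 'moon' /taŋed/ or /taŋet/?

/taŋed/

The root 'moon' surfaces as [taŋet] and [taŋede], with a stem-final [t] ~ [d] alternation.
But 'grass' keeps [t] in both environments ([xalɛt], [xalɛte]), so there is no rule changing /t/ to [d] before the ERG suffix.
The underlying segment must be /d/; voiced obstruents become voiceless word-finally, yielding [t] there.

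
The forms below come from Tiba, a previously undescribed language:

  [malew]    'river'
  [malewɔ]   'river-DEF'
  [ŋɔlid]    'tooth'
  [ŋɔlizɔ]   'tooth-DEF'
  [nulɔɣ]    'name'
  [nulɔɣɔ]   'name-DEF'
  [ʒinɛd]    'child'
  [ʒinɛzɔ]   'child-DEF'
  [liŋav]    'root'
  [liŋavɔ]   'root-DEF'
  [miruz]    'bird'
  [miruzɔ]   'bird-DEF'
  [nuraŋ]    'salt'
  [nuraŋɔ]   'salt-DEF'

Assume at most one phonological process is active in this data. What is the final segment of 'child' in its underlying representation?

/d/

The root 'child' surfaces as [ʒinɛd] and [ʒinɛzɔ], with a stem-final [d] ~ [z] alternation.
Compare 'bird', with invariant [z] in [miruz] and [miruzɔ]: an analysis with underlying /z/ and a rule producing [d] in isolation would wrongly predict alternation here too.
Therefore /d/ is basic and [z] is derived by intervocalic spirantization (voiced stops become fricatives between vowels).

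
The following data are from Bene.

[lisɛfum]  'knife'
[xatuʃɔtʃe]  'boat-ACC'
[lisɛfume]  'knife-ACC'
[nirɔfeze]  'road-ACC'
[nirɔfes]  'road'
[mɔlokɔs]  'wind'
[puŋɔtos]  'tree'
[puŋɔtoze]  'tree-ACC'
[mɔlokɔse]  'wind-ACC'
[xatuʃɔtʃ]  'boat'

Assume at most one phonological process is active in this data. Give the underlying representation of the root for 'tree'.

/puŋɔtoz/

The root 'tree' surfaces as [puŋɔtoze] and [puŋɔtos], with a stem-final [z] ~ [s] alternation.
But 'wind' keeps [s] in both environments ([mɔlokɔse], [mɔlokɔs]), so there is no rule changing /s/ to [z] before the ACC suffix.
The underlying segment must be /z/; voiced obstruents become voiceless word-finally, yielding [s] there.
The underlying form of 'tree' is therefore /puŋɔtoz/.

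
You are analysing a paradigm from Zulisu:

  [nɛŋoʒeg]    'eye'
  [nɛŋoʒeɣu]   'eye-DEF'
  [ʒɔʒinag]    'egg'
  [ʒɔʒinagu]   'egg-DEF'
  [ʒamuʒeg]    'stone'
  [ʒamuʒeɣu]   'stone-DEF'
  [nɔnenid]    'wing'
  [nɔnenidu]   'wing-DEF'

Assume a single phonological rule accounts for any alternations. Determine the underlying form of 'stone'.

/ʒamuʒeɣ/

In [ʒamuʒeg] and [ʒamuʒeɣu] the final segment of 'stone' alternates: [g] ~ [ɣ].
But 'egg' keeps [g] in both environments ([ʒɔʒinag], [ʒɔʒinagu]), so there is no rule changing /g/ to [ɣ] before the DEF suffix.
So /ɣ/ is underlying, and a rule of word-final hardening — voiced fricatives become stops word-finally — gives [g].
So 'stone' = /ʒamuʒeɣ/.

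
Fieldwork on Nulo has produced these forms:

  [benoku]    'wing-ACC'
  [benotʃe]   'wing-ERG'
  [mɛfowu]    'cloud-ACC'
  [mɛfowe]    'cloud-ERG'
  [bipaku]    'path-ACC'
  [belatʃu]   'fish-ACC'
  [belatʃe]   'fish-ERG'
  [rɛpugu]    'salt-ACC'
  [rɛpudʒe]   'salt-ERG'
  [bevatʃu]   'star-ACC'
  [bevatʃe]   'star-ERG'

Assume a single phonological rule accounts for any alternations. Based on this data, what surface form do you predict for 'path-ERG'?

[bipatʃe]

In [benoku] and [benotʃe] the final segment of 'wing' alternates: [k] ~ [tʃ].
If /tʃ/ were underlying and a rule turned it into [k] before the ACC suffix, 'fish' would also alternate; but it has [tʃ] in both [belatʃu] and [belatʃe].
So /k/ is underlying, and a rule of palatalization before a front vowel — /k/ and /g/ become palato-alveolar [tʃ] and [dʒ] before a front vowel — gives [tʃ].
The one attested form of 'path', [bipaku], shows underlying /bipak/. Applying the same rule before a front vowel gives [bipatʃe].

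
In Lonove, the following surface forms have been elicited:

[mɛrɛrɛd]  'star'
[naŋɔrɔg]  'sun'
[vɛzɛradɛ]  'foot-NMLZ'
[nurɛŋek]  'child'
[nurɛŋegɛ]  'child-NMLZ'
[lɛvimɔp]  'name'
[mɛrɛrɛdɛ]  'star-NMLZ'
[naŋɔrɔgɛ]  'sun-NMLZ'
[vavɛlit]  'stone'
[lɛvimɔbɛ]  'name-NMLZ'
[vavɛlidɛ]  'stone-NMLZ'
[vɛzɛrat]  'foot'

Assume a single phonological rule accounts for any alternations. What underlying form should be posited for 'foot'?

The stem for 'foot' ends in [d] in [vɛzɛradɛ] but [t] in [vɛzɛrat].
The stem 'star' ([mɛrɛrɛdɛ], [mɛrɛrɛd]) shows [d] unchanged in both environments, so [d] cannot be basic with [t] derived in isolation.
So /t/ is underlying, and a rule of intervocalic voicing — voiceless stops become voiced between vowels — gives [d].
Hence 'foot' is /vɛzɛrat/ underlyingly.

/vɛzɛrat/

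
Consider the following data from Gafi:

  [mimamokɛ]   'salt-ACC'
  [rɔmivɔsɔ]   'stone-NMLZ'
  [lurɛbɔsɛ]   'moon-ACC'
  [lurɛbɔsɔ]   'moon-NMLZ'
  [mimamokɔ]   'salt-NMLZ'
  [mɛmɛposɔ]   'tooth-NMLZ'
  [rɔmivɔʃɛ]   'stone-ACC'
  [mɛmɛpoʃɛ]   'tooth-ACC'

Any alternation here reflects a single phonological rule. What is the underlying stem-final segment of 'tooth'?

In [mɛmɛposɔ] and [mɛmɛpoʃɛ] the final segment of 'tooth' alternates: [s] ~ [ʃ].
If /s/ were underlying and a rule turned it into [ʃ] before the ACC suffix, 'moon' would also alternate; but it has [s] in both [lurɛbɔsɔ] and [lurɛbɔsɛ].
The alternation reflects depalatalization: palato-alveolar /ʃ/ becomes [s] when no front vowel follows. /ʃ/ is underlying.

/ʃ/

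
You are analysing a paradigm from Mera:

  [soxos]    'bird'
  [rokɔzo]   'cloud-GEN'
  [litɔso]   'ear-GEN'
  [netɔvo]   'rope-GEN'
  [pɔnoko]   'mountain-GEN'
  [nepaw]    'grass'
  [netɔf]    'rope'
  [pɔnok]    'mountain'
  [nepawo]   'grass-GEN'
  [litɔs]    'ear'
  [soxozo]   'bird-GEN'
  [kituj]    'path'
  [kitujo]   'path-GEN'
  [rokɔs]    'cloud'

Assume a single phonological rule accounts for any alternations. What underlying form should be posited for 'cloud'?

/rokɔz/

The root 'cloud' surfaces as [rokɔzo] and [rokɔs], with a stem-final [z] ~ [s] alternation.
If /s/ were underlying and a rule turned it into [z] before the GEN suffix, 'ear' would also alternate; but it has [s] in both [litɔso] and [litɔs].
So /z/ is underlying, and a rule of word-final obstruent devoicing — voiced obstruents become voiceless word-finally — gives [s].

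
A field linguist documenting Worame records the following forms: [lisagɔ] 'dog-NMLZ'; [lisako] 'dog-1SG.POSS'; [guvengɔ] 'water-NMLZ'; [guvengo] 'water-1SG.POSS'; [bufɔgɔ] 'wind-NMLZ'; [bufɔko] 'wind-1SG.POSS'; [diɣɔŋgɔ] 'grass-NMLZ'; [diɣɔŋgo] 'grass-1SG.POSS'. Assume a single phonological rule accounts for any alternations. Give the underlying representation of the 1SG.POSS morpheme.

/-ko/

The 1SG.POSS suffix surfaces as [-go] and [-ko], depending on the final segment of the stem.
The NMLZ suffix, which begins with [g], is invariant after every stem; so [g] is not altered by any rule here.
The 1SG.POSS suffix is therefore /-ko/ underlyingly, with post-nasal voicing: voiceless stops become voiced after a nasal.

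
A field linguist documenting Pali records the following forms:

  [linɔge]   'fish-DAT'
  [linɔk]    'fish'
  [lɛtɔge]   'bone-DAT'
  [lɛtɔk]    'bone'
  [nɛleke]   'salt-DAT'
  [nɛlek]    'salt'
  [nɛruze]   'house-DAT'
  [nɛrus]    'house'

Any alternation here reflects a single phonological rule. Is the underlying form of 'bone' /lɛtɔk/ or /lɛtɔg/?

'bone' shows [g] ~ [k] at the end of the stem ([lɛtɔge] vs [lɛtɔk]).
Compare 'salt', with invariant [k] in [nɛleke] and [nɛlek]: an analysis with underlying /k/ and a rule producing [g] before the DAT suffix would wrongly predict alternation here too.
The alternation reflects word-final obstruent devoicing: voiced obstruents become voiceless word-finally. /g/ is underlying.

/lɛtɔg/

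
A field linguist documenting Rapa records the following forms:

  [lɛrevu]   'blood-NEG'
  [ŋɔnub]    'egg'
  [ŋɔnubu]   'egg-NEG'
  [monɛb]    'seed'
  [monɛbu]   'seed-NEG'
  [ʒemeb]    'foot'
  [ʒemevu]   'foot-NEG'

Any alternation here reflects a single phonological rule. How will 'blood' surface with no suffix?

[lɛreb]

'foot' shows [b] ~ [v] at the end of the stem ([ʒemeb] vs [ʒemevu]).
But 'seed' keeps [b] in both environments ([monɛb], [monɛbu]), so there is no rule changing /b/ to [v] before the NEG suffix.
Therefore /v/ is basic and [b] is derived by word-final hardening (voiced fricatives become stops word-finally).
From [lɛrevu] the stem 'blood' is /lɛrev/; word-finally this yields [lɛreb].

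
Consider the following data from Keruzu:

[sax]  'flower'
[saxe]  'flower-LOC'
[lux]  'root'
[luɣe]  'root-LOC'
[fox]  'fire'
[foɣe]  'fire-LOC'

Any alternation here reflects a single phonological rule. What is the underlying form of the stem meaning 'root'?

/luɣ/

The stem for 'root' ends in [x] in [lux] but [ɣ] in [luɣe].
If /x/ were underlying and a rule turned it into [ɣ] before the LOC suffix, 'flower' would also alternate; but it has [x] in both [sax] and [saxe].
The alternation reflects word-final obstruent devoicing: voiced obstruents become voiceless word-finally. /ɣ/ is underlying.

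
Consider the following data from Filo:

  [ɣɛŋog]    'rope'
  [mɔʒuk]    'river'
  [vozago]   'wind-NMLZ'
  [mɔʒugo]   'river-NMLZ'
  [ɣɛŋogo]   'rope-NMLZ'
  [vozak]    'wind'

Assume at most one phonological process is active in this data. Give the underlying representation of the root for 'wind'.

In [vozak] and [vozago] the final segment of 'wind' alternates: [k] ~ [g].
But 'rope' keeps [g] in both environments ([ɣɛŋog], [ɣɛŋogo]), so there is no rule changing /g/ to [k] in isolation.
The alternation reflects intervocalic voicing: voiceless stops become voiced between vowels. /k/ is underlying.
So 'wind' = /vozak/.

/vozak/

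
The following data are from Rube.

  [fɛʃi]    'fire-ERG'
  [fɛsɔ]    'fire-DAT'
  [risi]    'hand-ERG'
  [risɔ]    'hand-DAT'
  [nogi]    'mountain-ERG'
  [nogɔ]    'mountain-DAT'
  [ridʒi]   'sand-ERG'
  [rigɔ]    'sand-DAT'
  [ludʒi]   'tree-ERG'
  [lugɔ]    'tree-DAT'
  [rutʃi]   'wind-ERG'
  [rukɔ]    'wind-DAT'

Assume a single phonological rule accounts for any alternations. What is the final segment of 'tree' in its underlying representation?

/dʒ/

'tree' shows [dʒ] ~ [g] at the end of the stem ([ludʒi] vs [lugɔ]).
If /g/ were underlying and a rule turned it into [dʒ] before the ERG suffix, 'mountain' would also alternate; but it has [g] in both [nogi] and [nogɔ].
So /dʒ/ is underlying, and a rule of depalatalization — palato-alveolar /tʃ/, /dʒ/ and /ʃ/ become [k], [g] and [s] when no front vowel follows — gives [g].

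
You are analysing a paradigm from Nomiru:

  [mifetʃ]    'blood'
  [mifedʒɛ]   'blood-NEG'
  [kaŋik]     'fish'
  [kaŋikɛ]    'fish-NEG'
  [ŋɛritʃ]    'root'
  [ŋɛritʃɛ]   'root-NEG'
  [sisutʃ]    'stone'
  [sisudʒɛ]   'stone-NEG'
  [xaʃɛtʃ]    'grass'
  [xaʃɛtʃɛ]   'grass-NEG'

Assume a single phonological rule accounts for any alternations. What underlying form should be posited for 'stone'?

The stem for 'stone' ends in [tʃ] in [sisutʃ] but [dʒ] in [sisudʒɛ].
If /tʃ/ were underlying and a rule turned it into [dʒ] before the NEG suffix, 'grass' would also alternate; but it has [tʃ] in both [xaʃɛtʃ] and [xaʃɛtʃɛ].
So /dʒ/ is underlying, and a rule of word-final obstruent devoicing — voiced obstruents become voiceless word-finally — gives [tʃ].
The underlying form of 'stone' is therefore /sisudʒ/.

/sisudʒ/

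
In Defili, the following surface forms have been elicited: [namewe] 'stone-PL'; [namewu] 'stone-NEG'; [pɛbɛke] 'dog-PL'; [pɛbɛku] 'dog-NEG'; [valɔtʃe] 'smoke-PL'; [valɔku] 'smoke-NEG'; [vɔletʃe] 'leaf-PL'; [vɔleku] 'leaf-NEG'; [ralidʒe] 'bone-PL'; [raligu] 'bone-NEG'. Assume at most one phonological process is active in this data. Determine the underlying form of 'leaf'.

/vɔletʃ/

'leaf' shows [tʃ] ~ [k] at the end of the stem ([vɔletʃe] vs [vɔleku]).
If /k/ were underlying and a rule turned it into [tʃ] before the PL suffix, 'dog' would also alternate; but it has [k] in both [pɛbɛke] and [pɛbɛku].
So /tʃ/ is underlying, and a rule of depalatalization — palato-alveolar /tʃ/ and /dʒ/ become [k] and [g] when no front vowel follows — gives [k].
Hence 'leaf' is /vɔletʃ/ underlyingly.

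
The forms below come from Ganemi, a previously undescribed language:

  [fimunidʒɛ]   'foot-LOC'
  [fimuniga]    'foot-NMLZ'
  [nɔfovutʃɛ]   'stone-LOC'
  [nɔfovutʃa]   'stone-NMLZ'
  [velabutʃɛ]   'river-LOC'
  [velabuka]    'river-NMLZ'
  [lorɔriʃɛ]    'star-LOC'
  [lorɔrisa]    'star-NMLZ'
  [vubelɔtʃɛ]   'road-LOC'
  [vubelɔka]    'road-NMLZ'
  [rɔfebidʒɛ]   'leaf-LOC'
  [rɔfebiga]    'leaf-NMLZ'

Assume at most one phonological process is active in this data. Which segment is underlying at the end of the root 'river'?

/k/

In [velabutʃɛ] and [velabuka] the final segment of 'river' alternates: [tʃ] ~ [k].
The stem 'stone' ([nɔfovutʃɛ], [nɔfovutʃa]) shows [tʃ] unchanged in both environments, so [tʃ] cannot be basic with [k] derived before the NMLZ suffix.
The underlying segment must be /k/; /k/, /g/ and /s/ become palato-alveolar [tʃ], [dʒ] and [ʃ] before a front vowel, yielding [tʃ] there.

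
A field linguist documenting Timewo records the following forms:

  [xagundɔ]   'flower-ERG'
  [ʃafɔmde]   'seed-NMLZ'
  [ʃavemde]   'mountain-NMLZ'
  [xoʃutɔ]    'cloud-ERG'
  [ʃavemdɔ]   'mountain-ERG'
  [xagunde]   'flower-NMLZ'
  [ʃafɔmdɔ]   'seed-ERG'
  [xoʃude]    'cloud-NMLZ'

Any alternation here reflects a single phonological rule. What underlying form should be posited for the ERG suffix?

/-tɔ/

The ERG suffix surfaces as [-dɔ] and [-tɔ], depending on the final segment of the stem.
The NMLZ suffix, which begins with [d], is invariant after every stem; so [d] is not altered by any rule here.
So the underlying form is /-tɔ/, and voiceless stops become voiced after a nasal.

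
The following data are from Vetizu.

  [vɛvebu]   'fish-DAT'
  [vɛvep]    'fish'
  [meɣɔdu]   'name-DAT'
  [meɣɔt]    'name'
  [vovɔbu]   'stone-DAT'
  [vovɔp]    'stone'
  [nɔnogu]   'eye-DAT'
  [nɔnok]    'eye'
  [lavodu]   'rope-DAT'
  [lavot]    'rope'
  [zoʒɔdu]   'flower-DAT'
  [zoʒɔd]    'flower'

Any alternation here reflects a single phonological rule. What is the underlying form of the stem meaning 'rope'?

The stem for 'rope' ends in [d] in [lavodu] but [t] in [lavot].
Compare 'flower', with invariant [d] in [zoʒɔdu] and [zoʒɔd]: an analysis with underlying /d/ and a rule producing [t] in isolation would wrongly predict alternation here too.
Therefore /t/ is basic and [d] is derived by intervocalic voicing (voiceless stops become voiced between vowels).

/lavot/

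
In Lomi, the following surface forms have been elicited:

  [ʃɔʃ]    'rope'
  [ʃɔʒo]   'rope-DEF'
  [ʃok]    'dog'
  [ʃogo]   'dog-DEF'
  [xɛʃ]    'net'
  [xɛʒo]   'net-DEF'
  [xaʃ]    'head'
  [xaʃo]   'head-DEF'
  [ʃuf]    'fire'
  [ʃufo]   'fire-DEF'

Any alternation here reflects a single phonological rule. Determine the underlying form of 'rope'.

The root 'rope' surfaces as [ʃɔʃ] and [ʃɔʒo], with a stem-final [ʃ] ~ [ʒ] alternation.
If /ʃ/ were underlying and a rule turned it into [ʒ] before the DEF suffix, 'head' would also alternate; but it has [ʃ] in both [xaʃ] and [xaʃo].
The underlying segment must be /ʒ/; voiced obstruents become voiceless word-finally, yielding [ʃ] there.
The underlying form of 'rope' is therefore /ʃɔʒ/.

/ʃɔʒ/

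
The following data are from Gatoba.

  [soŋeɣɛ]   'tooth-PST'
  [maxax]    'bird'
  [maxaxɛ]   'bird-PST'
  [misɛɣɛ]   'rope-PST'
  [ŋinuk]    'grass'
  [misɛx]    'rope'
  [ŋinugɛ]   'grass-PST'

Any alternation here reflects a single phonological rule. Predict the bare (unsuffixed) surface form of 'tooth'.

[soŋex]

In [misɛx] and [misɛɣɛ] the final segment of 'rope' alternates: [x] ~ [ɣ].
Compare 'bird', with invariant [x] in [maxax] and [maxaxɛ]: an analysis with underlying /x/ and a rule producing [ɣ] before the PST suffix would wrongly predict alternation here too.
The underlying segment must be /ɣ/; voiced obstruents become voiceless word-finally, yielding [x] there.
From [soŋeɣɛ] the stem 'tooth' is /soŋeɣ/; word-finally this yields [soŋex].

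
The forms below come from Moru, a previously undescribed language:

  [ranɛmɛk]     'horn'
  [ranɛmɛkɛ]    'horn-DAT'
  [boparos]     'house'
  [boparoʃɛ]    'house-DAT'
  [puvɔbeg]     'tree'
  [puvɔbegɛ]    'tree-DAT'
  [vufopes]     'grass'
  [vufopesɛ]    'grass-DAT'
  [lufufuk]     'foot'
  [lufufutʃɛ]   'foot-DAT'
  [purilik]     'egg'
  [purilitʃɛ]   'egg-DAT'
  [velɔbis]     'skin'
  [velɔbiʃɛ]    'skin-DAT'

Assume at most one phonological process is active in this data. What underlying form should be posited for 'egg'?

/purilitʃ/

'egg' shows [k] ~ [tʃ] at the end of the stem ([purilik] vs [purilitʃɛ]).
The stem 'horn' ([ranɛmɛk], [ranɛmɛkɛ]) shows [k] unchanged in both environments, so [k] cannot be basic with [tʃ] derived before the DAT suffix.
Therefore /tʃ/ is basic and [k] is derived by depalatalization (palato-alveolar /tʃ/ and /ʃ/ become [k] and [s] when no front vowel follows).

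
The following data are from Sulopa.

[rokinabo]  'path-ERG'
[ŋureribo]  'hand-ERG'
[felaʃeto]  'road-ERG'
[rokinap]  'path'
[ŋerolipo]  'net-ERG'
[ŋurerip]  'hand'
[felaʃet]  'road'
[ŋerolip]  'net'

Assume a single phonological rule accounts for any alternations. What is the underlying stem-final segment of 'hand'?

/b/

The root 'hand' surfaces as [ŋureribo] and [ŋurerip], with a stem-final [b] ~ [p] alternation.
The stem 'net' ([ŋerolipo], [ŋerolip]) shows [p] unchanged in both environments, so [p] cannot be basic with [b] derived before the ERG suffix.
The alternation reflects word-final obstruent devoicing: voiced obstruents become voiceless word-finally. /b/ is underlying.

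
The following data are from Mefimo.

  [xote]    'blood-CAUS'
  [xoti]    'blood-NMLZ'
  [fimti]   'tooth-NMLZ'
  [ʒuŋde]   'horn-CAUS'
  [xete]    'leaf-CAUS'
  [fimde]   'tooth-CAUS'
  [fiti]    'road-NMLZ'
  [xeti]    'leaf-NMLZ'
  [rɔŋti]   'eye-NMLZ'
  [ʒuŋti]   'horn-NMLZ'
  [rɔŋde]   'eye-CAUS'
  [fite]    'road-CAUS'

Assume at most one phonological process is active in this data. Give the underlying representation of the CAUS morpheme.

The CAUS morpheme has two allomorphs, [-de] and [-te].
By contrast the NMLZ suffix keeps its initial [t] throughout — that segment must be underlying.
So the underlying form is /-de/, and voiced stops become voiceless after a vowel.

/-de/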